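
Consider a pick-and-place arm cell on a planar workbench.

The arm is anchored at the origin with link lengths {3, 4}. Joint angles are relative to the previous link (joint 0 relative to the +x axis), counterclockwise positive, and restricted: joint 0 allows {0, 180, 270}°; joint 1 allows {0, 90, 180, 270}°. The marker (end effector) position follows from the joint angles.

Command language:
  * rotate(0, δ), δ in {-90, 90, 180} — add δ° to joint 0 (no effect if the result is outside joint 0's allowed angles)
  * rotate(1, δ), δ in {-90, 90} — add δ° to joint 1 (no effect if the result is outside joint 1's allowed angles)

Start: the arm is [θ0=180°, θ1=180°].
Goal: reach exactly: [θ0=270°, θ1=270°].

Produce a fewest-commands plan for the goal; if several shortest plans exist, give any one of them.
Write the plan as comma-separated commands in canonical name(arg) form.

t0: [θ0=180°, θ1=180°]
step 1 (rotate(0, 90)): [θ0=270°, θ1=180°]
step 2 (rotate(1, 90)): [θ0=270°, θ1=270°]
minimal: 2 command(s), checked below 2.

rotate(0, 90), rotate(1, 90)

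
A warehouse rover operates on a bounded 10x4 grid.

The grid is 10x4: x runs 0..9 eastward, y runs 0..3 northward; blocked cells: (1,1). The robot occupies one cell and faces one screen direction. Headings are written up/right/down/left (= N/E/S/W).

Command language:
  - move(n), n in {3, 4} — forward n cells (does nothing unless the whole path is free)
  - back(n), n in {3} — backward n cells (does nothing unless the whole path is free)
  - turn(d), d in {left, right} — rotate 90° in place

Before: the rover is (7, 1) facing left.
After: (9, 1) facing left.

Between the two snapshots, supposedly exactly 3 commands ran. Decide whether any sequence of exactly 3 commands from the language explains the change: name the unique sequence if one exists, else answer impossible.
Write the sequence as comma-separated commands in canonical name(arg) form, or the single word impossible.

move(4), back(3), back(3)

key: running back(3) before move(4) would end elsewhere — order is forced
begin: (7, 1) facing left
[1] after move(4): (3, 1) facing left
[2] after back(3): (6, 1) facing left
[3] after back(3): (9, 1) facing left
all 125 alternatives checked — unique.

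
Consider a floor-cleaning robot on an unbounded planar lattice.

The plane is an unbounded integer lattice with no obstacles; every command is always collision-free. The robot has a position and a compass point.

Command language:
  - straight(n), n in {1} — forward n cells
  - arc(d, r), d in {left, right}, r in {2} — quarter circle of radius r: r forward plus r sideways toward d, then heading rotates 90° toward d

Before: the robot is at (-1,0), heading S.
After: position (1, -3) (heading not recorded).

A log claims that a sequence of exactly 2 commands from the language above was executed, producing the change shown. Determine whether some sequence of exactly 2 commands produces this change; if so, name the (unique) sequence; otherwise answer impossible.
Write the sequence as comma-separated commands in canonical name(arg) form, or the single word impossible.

key: running arc(left, 2) before straight(1) would end elsewhere — order is forced
initial: at (-1,0), heading S
1. straight(1) → at (-1,-1), heading S
2. arc(left, 2) → at (1,-3), heading E
all 9 alternatives checked — unique.

straight(1), arc(left, 2)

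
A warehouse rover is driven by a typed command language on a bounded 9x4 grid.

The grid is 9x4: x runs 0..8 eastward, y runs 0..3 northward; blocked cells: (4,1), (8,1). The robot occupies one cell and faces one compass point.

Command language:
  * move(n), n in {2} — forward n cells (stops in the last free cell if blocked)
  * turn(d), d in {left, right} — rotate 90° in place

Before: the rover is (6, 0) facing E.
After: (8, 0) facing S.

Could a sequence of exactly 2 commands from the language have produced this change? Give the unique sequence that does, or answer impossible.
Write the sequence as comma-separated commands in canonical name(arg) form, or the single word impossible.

move(2), turn(right)

key: running turn(right) before move(2) would end elsewhere — order is forced
begin: (6, 0) facing E
[1] after move(2): (8, 0) facing E
[2] after turn(right): (8, 0) facing S
no other 2-command option fits: unique.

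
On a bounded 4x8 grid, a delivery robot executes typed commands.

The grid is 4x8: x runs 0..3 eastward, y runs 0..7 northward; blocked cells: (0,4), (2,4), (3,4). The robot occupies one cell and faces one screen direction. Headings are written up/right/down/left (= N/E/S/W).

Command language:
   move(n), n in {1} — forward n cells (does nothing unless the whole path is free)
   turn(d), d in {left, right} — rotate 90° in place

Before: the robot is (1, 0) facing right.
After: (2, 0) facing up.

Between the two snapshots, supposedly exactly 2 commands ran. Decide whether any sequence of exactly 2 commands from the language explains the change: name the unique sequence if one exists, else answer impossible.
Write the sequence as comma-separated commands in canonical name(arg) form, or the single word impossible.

move(1), turn(left)

key: running turn(left) before move(1) would end elsewhere — order is forced
from: (1, 0) facing right
1. move(1) → (2, 0) facing right
2. turn(left) → (2, 0) facing up
uniquely the one of 9 2-step routes that fits.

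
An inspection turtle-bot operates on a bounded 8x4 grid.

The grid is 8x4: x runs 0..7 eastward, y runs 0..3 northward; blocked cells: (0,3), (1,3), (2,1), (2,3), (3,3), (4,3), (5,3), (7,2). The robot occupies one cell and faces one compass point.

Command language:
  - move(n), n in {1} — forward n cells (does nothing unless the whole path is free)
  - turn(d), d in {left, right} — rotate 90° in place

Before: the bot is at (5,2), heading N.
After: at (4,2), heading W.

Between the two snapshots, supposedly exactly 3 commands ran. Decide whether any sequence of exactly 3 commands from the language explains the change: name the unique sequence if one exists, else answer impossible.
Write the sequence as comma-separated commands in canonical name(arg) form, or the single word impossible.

key: cell and facing (now W) both changed — the 3 commands mix motion and turning
initial: at (5,2), heading N
[1] after move(1): at (5,2), heading N
[2] after turn(left): at (5,2), heading W
[3] after move(1): at (4,2), heading W
no rival 3-sequence matches.

move(1), turn(left), move(1)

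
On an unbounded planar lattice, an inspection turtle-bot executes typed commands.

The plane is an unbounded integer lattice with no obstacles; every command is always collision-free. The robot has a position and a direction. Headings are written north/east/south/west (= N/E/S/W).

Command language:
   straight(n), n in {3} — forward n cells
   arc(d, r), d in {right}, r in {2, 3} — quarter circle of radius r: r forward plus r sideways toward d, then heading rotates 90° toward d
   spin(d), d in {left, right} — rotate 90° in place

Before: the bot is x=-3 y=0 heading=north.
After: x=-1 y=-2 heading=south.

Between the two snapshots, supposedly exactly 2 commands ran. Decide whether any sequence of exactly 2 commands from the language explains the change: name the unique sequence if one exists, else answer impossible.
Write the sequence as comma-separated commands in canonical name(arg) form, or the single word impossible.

key: position moved to (-1,-2) AND the heading swung to S — translation plus rotation needed
t0: x=-3 y=0 heading=north
[1] after spin(right): x=-3 y=0 heading=east
[2] after arc(right, 2): x=-1 y=-2 heading=south
all 25 alternatives checked — unique.

spin(right), arc(right, 2)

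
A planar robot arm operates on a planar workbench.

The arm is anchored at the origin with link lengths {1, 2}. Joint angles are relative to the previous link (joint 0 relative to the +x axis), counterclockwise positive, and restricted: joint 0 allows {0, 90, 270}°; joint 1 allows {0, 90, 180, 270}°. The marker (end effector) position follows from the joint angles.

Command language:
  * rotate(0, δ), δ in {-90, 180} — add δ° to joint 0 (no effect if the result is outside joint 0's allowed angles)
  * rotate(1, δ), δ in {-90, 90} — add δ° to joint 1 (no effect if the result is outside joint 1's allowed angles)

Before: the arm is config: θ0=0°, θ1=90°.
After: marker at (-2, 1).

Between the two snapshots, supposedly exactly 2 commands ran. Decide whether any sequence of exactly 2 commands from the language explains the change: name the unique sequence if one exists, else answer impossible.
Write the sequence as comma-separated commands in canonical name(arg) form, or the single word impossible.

key: order matters: swapping rotate(0, -90) and rotate(0, 180) lands elsewhere
begin: config: θ0=0°, θ1=90°
[1] after rotate(0, -90): config: θ0=270°, θ1=90°
[2] after rotate(0, 180): config: θ0=90°, θ1=90°
no rival 2-sequence matches.

rotate(0, -90), rotate(0, 180)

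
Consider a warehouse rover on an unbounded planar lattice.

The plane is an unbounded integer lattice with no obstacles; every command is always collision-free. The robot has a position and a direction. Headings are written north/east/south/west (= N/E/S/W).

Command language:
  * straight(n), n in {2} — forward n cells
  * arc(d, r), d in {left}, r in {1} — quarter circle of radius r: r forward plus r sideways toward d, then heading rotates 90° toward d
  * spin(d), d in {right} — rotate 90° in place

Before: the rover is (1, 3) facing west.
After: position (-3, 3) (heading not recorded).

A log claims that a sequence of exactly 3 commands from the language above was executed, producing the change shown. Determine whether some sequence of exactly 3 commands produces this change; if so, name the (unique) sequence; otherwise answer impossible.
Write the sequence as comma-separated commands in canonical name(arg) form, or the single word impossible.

straight(2), straight(2), spin(right)

key: running spin(right) before straight(2) would end elsewhere — order is forced
begin: (1, 3) facing west
t=1 straight(2) ⇒ (-1, 3) facing west
t=2 straight(2) ⇒ (-3, 3) facing west
t=3 spin(right) ⇒ (-3, 3) facing north
uniquely the one of 27 3-step routes that fits.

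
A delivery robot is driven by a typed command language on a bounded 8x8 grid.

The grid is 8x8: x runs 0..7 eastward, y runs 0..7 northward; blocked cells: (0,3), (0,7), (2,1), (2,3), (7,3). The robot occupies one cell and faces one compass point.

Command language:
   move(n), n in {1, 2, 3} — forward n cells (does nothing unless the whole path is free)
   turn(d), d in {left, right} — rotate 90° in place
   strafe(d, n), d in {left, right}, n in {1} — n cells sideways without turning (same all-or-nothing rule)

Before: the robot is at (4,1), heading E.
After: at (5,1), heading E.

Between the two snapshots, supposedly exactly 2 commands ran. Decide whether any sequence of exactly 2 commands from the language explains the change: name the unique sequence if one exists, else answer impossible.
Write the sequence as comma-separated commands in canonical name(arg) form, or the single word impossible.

key: still facing E at the end — nothing in the sequence rotates
begin: at (4,1), heading E
step 1 (move(1)): at (5,1), heading E
step 2 (move(3)): at (5,1), heading E
all 49 alternatives checked — unique.

move(1), move(3)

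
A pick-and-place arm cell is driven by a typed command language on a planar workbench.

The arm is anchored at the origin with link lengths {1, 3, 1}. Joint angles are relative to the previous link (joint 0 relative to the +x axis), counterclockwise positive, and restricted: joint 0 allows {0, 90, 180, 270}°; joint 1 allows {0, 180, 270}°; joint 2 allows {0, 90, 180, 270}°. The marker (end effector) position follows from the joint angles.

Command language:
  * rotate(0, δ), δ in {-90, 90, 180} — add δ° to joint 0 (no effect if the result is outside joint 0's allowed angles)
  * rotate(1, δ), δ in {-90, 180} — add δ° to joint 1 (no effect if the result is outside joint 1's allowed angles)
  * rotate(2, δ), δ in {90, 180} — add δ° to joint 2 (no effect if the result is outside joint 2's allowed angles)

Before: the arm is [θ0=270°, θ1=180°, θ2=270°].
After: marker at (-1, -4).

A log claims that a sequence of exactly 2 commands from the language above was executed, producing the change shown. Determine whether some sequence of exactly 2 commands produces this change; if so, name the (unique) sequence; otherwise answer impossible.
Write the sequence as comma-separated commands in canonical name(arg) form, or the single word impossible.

rotate(1, -90), rotate(1, 180)

key: running rotate(1, 180) before rotate(1, -90) would end elsewhere — order is forced
t0: [θ0=270°, θ1=180°, θ2=270°]
t=1 rotate(1, -90) ⇒ [θ0=270°, θ1=180°, θ2=270°]
t=2 rotate(1, 180) ⇒ [θ0=270°, θ1=0°, θ2=270°]
no rival 2-sequence matches.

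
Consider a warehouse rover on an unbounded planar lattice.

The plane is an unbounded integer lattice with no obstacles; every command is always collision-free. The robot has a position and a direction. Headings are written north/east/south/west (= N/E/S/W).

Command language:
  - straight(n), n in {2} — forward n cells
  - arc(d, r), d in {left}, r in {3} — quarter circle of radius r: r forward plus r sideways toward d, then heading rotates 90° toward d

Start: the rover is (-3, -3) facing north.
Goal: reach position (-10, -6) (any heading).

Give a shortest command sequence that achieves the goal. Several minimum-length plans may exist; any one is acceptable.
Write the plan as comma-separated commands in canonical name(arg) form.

initial: (-3, -3) facing north
[1] after arc(left, 3): (-6, 0) facing west
[2] after straight(2): (-8, 0) facing west
[3] after straight(2): (-10, 0) facing west
[4] after arc(left, 3): (-13, -3) facing south
[5] after arc(left, 3): (-10, -6) facing east
minimal: 5 command(s), checked below 5.

arc(left, 3), straight(2), straight(2), arc(left, 3), arc(left, 3)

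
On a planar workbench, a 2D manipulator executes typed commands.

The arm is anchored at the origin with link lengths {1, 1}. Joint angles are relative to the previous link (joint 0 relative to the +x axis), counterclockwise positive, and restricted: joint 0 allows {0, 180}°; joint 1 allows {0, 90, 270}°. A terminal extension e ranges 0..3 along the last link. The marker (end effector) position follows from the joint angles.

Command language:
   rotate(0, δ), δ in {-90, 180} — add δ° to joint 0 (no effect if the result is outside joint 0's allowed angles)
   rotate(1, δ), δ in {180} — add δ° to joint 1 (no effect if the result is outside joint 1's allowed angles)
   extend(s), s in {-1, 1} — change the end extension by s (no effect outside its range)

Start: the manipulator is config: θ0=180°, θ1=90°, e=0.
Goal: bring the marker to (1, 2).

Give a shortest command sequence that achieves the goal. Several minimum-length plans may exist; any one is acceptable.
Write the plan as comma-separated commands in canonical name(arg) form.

rotate(0, 180), extend(1)

t0: config: θ0=180°, θ1=90°, e=0
[1] after rotate(0, 180): config: θ0=0°, θ1=90°, e=0
[2] after extend(1): config: θ0=0°, θ1=90°, e=1
nothing shorter than 2 reaches the goal.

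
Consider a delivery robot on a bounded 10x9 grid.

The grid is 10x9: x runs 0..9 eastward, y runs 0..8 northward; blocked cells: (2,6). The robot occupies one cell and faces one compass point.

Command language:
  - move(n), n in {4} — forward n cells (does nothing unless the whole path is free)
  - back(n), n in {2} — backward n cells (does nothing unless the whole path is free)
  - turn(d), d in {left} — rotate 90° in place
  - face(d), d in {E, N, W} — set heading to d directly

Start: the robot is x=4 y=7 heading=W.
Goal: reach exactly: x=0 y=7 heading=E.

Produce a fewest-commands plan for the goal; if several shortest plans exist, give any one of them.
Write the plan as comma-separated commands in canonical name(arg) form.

move(4), face(E)

t0: x=4 y=7 heading=W
t=1 move(4) ⇒ x=0 y=7 heading=W
t=2 face(E) ⇒ x=0 y=7 heading=E
nothing shorter than 2 reaches the goal.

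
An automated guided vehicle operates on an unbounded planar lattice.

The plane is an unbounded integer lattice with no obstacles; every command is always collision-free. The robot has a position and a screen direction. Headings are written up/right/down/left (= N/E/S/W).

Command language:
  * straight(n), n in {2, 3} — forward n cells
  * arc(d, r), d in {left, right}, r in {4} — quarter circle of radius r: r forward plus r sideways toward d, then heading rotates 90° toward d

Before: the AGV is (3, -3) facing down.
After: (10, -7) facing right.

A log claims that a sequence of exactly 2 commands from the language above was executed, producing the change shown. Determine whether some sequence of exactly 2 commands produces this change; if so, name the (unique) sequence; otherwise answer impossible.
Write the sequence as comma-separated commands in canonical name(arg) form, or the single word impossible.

arc(left, 4), straight(3)

key: cell and facing (now E) both changed — the 2 commands mix motion and turning
start: (3, -3) facing down
1. arc(left, 4) → (7, -7) facing right
2. straight(3) → (10, -7) facing right
all 16 alternatives checked — unique.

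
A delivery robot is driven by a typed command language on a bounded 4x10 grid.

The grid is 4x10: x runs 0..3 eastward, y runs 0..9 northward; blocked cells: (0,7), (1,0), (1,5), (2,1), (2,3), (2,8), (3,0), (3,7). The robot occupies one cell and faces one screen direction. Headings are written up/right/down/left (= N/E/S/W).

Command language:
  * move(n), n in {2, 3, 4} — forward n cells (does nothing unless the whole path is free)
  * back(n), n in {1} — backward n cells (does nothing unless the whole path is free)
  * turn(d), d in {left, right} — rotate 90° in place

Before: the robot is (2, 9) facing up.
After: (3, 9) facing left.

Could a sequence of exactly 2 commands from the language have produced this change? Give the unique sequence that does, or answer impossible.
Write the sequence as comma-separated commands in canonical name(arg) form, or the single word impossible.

turn(left), back(1)

key: cell and facing (now W) both changed — the 2 commands mix motion and turning
start: (2, 9) facing up
1. turn(left) → (2, 9) facing left
2. back(1) → (3, 9) facing left
all 36 alternatives checked — unique.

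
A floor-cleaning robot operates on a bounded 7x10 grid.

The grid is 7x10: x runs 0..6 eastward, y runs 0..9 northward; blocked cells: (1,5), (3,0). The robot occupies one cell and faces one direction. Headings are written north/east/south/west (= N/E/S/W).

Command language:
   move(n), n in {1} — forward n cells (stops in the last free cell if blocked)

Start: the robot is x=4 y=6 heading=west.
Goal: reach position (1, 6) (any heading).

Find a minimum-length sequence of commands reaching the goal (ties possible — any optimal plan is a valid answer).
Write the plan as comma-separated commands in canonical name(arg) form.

from: x=4 y=6 heading=west
[1] after move(1): x=3 y=6 heading=west
[2] after move(1): x=2 y=6 heading=west
[3] after move(1): x=1 y=6 heading=west
minimal: 3 command(s), checked below 3.

move(1), move(1), move(1)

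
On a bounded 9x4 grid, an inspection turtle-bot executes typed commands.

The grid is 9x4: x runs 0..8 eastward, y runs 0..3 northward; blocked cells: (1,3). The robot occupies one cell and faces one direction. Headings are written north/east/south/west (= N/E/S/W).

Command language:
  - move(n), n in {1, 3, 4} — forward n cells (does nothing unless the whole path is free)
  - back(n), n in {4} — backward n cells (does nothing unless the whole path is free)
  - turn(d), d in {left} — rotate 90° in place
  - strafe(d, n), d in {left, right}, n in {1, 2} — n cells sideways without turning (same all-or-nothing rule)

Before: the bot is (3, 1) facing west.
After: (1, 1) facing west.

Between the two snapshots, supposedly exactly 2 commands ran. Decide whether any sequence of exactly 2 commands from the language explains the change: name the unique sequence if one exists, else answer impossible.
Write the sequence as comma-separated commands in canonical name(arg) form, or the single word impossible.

move(1), move(1)

key: heading stays W — no command in the sequence turns
begin: (3, 1) facing west
[1] after move(1): (2, 1) facing west
[2] after move(1): (1, 1) facing west
no rival 2-sequence matches.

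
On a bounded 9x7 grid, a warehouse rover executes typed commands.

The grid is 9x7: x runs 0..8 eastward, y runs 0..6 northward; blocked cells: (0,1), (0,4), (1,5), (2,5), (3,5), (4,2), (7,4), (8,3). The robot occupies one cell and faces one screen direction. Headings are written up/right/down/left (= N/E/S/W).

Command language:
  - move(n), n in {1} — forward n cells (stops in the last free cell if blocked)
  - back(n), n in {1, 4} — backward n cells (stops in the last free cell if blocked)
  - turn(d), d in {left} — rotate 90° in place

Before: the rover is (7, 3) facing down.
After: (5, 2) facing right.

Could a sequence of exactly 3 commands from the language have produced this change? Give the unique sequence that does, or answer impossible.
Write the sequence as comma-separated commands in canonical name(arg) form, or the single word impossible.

move(1), turn(left), back(4)

key: running back(4) before move(1) would end elsewhere — order is forced
initial: (7, 3) facing down
1. move(1) → (7, 2) facing down
2. turn(left) → (7, 2) facing right
3. back(4) → (5, 2) facing right
no other 3-command option fits: unique.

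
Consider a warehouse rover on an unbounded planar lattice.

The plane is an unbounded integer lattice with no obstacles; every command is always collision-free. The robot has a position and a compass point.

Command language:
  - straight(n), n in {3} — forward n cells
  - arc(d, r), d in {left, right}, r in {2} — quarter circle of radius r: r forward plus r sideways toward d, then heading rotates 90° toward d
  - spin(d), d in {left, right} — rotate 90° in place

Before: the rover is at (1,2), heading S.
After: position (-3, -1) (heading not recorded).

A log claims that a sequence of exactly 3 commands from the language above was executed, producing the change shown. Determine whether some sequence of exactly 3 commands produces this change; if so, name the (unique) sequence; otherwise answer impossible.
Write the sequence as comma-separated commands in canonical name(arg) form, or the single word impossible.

straight(3), arc(right, 2), arc(right, 2)

key: order matters: swapping straight(3) and arc(right, 2) lands elsewhere
t0: at (1,2), heading S
1. straight(3) → at (1,-1), heading S
2. arc(right, 2) → at (-1,-3), heading W
3. arc(right, 2) → at (-3,-1), heading N
all 125 alternatives checked — unique.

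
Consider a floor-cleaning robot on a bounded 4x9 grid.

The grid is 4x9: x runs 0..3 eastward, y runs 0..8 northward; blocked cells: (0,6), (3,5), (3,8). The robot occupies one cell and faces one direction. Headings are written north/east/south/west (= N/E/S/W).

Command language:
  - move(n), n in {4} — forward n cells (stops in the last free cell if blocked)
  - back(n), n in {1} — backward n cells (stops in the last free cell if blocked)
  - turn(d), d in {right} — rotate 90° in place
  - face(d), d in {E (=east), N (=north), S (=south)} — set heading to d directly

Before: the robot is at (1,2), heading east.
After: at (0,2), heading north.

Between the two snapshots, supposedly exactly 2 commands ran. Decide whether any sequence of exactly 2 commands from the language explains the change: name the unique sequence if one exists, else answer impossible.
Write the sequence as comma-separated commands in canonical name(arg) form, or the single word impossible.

back(1), face(N)

key: cell and facing (now N) both changed — the 2 commands mix motion and turning
begin: at (1,2), heading east
1. back(1) → at (0,2), heading east
2. face(N) → at (0,2), heading north
no rival 2-sequence matches.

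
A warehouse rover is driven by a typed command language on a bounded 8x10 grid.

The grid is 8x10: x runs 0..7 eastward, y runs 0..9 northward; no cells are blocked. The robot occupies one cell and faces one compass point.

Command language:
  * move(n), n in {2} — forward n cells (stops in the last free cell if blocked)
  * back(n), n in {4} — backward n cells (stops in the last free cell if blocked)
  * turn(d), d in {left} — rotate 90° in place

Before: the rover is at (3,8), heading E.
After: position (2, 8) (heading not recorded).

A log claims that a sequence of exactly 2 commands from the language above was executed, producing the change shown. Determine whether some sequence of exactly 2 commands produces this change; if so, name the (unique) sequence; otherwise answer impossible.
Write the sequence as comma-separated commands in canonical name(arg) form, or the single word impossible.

key: order matters: swapping back(4) and move(2) lands elsewhere
from: at (3,8), heading E
step 1 (back(4)): at (0,8), heading E
step 2 (move(2)): at (2,8), heading E
uniquely the one of 9 2-step routes that fits.

back(4), move(2)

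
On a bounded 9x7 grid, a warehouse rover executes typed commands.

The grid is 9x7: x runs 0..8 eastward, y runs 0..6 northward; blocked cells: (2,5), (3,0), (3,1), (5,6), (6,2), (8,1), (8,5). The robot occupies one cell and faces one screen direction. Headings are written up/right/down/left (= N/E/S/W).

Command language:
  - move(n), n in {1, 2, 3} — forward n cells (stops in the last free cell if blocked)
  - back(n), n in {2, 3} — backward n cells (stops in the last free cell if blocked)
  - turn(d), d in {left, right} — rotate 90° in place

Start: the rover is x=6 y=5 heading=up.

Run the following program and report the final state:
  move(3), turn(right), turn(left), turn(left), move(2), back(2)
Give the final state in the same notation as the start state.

t0: x=6 y=5 heading=up
t=1 move(3) ⇒ x=6 y=6 heading=up
t=2 turn(right) ⇒ x=6 y=6 heading=right
t=3 turn(left) ⇒ x=6 y=6 heading=up
t=4 turn(left) ⇒ x=6 y=6 heading=left
t=5 move(2) ⇒ x=6 y=6 heading=left
t=6 back(2) ⇒ x=8 y=6 heading=left

x=8 y=6 heading=left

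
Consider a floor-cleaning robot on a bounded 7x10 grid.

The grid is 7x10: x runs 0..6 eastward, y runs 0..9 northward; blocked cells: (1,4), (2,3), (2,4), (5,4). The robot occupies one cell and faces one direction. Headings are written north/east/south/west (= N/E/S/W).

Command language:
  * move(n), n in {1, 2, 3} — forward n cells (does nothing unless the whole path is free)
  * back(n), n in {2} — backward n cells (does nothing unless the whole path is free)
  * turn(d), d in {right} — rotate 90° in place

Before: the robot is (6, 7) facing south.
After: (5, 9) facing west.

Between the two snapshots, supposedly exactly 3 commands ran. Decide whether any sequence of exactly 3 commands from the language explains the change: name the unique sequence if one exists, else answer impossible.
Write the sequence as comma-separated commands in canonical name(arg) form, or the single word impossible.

key: cell and facing (now W) both changed — the 3 commands mix motion and turning
begin: (6, 7) facing south
t=1 back(2) ⇒ (6, 9) facing south
t=2 turn(right) ⇒ (6, 9) facing west
t=3 move(1) ⇒ (5, 9) facing west
no other 3-command option fits: unique.

back(2), turn(right), move(1)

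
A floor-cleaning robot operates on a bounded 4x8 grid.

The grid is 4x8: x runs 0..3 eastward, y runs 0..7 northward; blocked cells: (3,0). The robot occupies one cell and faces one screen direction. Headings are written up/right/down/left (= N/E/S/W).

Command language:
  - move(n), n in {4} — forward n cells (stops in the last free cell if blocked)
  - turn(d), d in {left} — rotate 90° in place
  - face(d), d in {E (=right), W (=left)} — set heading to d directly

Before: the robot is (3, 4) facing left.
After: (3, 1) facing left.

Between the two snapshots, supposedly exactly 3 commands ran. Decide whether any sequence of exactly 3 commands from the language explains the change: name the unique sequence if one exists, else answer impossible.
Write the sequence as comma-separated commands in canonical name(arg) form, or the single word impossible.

key: order matters: swapping turn(left) and face(W) lands elsewhere
begin: (3, 4) facing left
[1] after turn(left): (3, 4) facing down
[2] after move(4): (3, 1) facing down
[3] after face(W): (3, 1) facing left
uniquely the one of 64 3-step routes that fits.

turn(left), move(4), face(W)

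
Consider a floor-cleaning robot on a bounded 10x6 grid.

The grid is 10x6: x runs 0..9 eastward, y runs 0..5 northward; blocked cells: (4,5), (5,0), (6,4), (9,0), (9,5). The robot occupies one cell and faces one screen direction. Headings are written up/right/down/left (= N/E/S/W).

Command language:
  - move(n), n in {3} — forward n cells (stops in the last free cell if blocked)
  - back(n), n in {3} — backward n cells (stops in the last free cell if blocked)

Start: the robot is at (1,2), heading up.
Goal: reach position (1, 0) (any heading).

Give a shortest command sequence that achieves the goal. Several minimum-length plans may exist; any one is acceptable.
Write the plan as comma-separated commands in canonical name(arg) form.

back(3)

start: at (1,2), heading up
t=1 back(3) ⇒ at (1,0), heading up
minimal: 1 command(s), checked below 1.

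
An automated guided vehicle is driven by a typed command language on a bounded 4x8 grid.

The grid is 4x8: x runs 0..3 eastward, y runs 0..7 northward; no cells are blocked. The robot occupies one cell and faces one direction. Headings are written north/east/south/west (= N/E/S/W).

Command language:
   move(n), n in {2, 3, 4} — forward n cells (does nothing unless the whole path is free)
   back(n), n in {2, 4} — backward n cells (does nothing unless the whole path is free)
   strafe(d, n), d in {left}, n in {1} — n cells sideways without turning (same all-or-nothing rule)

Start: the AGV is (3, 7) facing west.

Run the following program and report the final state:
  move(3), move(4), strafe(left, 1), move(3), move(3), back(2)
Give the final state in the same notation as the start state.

(2, 6) facing west

t0: (3, 7) facing west
1. move(3) → (0, 7) facing west
2. move(4) → (0, 7) facing west
3. strafe(left, 1) → (0, 6) facing west
4. move(3) → (0, 6) facing west
5. move(3) → (0, 6) facing west
6. back(2) → (2, 6) facing west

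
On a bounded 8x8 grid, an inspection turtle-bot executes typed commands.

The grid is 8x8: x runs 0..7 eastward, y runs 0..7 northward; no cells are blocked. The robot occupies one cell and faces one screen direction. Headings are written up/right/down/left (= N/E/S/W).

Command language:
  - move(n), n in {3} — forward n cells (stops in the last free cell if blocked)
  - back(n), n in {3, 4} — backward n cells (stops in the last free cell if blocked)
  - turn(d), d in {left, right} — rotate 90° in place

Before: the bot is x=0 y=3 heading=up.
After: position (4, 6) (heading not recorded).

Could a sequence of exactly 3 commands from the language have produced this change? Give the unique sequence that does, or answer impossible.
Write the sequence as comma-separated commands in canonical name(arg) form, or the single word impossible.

move(3), turn(left), back(4)

key: order matters: swapping move(3) and back(4) lands elsewhere
t0: x=0 y=3 heading=up
[1] after move(3): x=0 y=6 heading=up
[2] after turn(left): x=0 y=6 heading=left
[3] after back(4): x=4 y=6 heading=left
no other 3-command option fits: unique.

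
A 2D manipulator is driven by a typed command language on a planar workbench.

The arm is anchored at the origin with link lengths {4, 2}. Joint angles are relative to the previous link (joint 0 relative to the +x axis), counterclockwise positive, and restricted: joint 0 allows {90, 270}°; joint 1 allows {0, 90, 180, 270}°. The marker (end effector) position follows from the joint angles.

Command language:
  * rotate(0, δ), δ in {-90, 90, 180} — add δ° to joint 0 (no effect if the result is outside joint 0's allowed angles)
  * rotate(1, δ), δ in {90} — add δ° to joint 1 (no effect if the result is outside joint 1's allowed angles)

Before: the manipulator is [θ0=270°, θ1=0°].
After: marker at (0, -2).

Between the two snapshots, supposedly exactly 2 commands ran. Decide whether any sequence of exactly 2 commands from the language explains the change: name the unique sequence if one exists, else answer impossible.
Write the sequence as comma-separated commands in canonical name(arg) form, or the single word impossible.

begin: [θ0=270°, θ1=0°]
1. rotate(1, 90) → [θ0=270°, θ1=90°]
2. rotate(1, 90) → [θ0=270°, θ1=180°]
uniquely the one of 16 2-step routes that fits.

rotate(1, 90), rotate(1, 90)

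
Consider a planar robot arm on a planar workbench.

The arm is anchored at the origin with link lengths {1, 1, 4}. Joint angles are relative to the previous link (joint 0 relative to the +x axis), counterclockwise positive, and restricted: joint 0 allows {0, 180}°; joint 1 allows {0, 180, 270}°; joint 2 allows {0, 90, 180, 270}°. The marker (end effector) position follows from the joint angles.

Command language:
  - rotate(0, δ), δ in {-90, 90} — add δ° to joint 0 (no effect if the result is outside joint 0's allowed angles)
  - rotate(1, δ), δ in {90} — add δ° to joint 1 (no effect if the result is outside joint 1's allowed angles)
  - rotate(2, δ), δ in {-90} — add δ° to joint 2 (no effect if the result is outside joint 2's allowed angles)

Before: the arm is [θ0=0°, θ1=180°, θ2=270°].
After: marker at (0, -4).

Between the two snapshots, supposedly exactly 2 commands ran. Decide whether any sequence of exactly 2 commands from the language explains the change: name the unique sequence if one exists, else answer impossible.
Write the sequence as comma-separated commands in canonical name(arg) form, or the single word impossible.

initial: [θ0=0°, θ1=180°, θ2=270°]
step 1 (rotate(2, -90)): [θ0=0°, θ1=180°, θ2=180°]
step 2 (rotate(2, -90)): [θ0=0°, θ1=180°, θ2=90°]
no other 2-command option fits: unique.

rotate(2, -90), rotate(2, -90)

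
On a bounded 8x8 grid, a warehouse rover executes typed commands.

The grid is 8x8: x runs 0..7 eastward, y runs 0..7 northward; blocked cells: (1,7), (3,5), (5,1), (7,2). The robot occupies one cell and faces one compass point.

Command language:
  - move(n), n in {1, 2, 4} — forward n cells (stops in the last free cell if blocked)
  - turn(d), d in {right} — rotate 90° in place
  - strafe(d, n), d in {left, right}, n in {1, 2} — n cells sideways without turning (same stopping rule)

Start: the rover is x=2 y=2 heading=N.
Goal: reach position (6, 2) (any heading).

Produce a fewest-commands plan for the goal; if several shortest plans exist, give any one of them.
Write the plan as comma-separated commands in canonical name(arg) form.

turn(right), move(4)

initial: x=2 y=2 heading=N
1. turn(right) → x=2 y=2 heading=E
2. move(4) → x=6 y=2 heading=E
nothing shorter than 2 reaches the goal.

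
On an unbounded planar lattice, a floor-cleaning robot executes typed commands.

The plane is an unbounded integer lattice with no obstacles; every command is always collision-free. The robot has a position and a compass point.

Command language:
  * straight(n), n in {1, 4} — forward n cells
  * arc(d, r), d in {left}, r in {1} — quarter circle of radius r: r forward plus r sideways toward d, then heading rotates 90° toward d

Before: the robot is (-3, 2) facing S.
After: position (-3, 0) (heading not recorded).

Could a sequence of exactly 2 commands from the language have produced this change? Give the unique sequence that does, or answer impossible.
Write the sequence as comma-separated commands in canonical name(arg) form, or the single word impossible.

start: (-3, 2) facing S
1. straight(1) → (-3, 1) facing S
2. straight(1) → (-3, 0) facing S
no other 2-command option fits: unique.

straight(1), straight(1)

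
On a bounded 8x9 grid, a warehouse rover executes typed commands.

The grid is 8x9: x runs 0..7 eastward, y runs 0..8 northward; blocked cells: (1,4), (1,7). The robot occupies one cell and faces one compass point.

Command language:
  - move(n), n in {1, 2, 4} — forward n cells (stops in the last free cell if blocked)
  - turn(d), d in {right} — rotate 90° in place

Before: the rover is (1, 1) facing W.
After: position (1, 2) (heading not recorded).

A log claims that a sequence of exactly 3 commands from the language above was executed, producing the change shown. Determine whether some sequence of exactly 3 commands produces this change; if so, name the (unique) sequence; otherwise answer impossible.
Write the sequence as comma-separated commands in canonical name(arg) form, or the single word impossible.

t0: (1, 1) facing W
[1] after turn(right): (1, 1) facing N
[2] after move(1): (1, 2) facing N
[3] after turn(right): (1, 2) facing E
no other 3-command option fits: unique.

turn(right), move(1), turn(right)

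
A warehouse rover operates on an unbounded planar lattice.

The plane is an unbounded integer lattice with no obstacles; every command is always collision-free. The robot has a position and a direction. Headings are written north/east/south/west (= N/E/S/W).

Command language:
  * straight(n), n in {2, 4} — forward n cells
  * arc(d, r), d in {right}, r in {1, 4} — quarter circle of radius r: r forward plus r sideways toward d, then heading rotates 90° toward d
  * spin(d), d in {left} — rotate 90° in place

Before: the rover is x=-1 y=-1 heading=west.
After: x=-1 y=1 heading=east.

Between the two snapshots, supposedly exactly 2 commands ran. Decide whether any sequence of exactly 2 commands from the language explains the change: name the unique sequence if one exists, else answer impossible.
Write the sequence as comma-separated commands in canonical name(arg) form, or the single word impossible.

arc(right, 1), arc(right, 1)

key: cell and facing (now E) both changed — the 2 commands mix motion and turning
from: x=-1 y=-1 heading=west
step 1 (arc(right, 1)): x=-2 y=0 heading=north
step 2 (arc(right, 1)): x=-1 y=1 heading=east
uniquely the one of 25 2-step routes that fits.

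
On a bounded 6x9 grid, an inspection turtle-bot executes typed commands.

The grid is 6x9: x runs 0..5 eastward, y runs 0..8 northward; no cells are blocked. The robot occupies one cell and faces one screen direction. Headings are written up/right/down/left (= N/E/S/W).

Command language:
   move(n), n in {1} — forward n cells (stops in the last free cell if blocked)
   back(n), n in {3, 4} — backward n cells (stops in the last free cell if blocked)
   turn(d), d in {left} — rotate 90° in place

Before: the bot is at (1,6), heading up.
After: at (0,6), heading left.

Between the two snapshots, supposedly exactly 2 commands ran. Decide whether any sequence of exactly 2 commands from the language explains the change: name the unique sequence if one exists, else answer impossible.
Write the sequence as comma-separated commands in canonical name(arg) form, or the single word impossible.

turn(left), move(1)

key: running move(1) before turn(left) would end elsewhere — order is forced
start: at (1,6), heading up
[1] after turn(left): at (1,6), heading left
[2] after move(1): at (0,6), heading left
all 16 alternatives checked — unique.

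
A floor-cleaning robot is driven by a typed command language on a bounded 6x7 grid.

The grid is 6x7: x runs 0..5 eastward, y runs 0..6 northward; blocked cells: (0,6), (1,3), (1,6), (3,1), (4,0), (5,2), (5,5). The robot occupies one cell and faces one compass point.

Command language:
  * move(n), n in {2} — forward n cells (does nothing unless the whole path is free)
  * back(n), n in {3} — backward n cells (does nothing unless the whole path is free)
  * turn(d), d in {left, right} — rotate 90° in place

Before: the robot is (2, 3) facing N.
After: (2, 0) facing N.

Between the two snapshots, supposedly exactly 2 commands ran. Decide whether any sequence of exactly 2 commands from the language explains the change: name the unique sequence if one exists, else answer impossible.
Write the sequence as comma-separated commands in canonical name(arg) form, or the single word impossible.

key: still facing N at the end — nothing in the sequence rotates
t0: (2, 3) facing N
t=1 back(3) ⇒ (2, 0) facing N
t=2 back(3) ⇒ (2, 0) facing N
no other 2-command option fits: unique.

back(3), back(3)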